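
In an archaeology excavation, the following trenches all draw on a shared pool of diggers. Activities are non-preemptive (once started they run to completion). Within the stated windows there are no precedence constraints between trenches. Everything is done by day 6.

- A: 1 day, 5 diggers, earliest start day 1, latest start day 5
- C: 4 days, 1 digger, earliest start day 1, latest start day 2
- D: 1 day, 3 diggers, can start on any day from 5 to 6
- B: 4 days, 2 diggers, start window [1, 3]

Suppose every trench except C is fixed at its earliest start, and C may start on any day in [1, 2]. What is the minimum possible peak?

7

C@1: d1:8  d2:3  d3:3  d4:3  d5:3  d6:0 → peak 8
C@2: d1:7  d2:3  d3:3  d4:3  d5:4  d6:0 → peak 7
Best is C@2, peak 7.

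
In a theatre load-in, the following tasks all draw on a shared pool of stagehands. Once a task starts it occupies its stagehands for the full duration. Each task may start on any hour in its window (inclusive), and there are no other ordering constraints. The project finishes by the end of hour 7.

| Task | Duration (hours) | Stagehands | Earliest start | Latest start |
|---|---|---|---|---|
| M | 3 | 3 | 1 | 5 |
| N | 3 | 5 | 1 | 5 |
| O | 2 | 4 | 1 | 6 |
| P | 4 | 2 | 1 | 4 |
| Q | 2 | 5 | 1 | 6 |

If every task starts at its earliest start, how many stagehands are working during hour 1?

At early start, hour 1 has: M, N, O, P, Q.
Demand: 3 + 5 + 4 + 2 + 5 = 19.

19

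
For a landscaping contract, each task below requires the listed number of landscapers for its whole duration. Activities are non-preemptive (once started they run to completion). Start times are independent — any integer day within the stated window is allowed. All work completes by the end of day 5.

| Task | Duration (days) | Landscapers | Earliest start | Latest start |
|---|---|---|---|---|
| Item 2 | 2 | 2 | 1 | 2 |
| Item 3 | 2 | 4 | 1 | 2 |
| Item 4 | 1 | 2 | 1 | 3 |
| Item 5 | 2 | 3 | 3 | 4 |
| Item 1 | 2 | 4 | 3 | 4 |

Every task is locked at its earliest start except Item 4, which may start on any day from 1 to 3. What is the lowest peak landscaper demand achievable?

8

Item 4@1: d1:8  d2:6  d3:7  d4:7  d5:0 → peak 8
Item 4@2: d1:6  d2:8  d3:7  d4:7  d5:0 → peak 8
Item 4@3: d1:6  d2:6  d3:9  d4:7  d5:0 → peak 9
Best is Item 4@1, peak 8.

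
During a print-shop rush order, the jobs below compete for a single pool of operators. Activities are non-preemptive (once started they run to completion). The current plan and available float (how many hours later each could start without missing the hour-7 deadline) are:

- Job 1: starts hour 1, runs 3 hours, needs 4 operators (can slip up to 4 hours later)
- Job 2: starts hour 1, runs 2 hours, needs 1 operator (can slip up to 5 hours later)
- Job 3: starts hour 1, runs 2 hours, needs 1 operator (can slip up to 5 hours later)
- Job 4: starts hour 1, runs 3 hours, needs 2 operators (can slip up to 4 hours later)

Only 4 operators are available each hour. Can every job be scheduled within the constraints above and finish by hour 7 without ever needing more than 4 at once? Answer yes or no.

Schedule Job 1@1, Job 2@4, Job 3@4, Job 4@4: h1:4  h2:4  h3:4  h4:4  h5:4  h6:2  h7:0 — peak 4 ≤ 4.

yes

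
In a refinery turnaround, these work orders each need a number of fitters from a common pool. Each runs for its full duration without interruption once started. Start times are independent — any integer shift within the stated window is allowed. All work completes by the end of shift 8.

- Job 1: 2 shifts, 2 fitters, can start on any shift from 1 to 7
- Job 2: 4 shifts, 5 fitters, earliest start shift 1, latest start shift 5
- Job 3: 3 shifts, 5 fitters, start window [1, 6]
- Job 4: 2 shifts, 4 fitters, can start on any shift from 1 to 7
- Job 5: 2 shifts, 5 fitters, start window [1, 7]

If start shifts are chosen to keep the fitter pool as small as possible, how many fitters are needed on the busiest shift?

Early-start (Job 1@1, Job 2@1, Job 3@1, Job 4@1, Job 5@1) gives peak 21: s1:21  s2:21  s3:10  s4:5  s5:0  s6:0  s7:0  s8:0.
Shift Job 3→3, Job 4→5, Job 5→6.
Schedule Job 1@1, Job 2@1, Job 3@3, Job 4@5, Job 5@6: s1:7  s2:7  s3:10  s4:10  s5:9  s6:9  s7:5  s8:0 — peak 10.

10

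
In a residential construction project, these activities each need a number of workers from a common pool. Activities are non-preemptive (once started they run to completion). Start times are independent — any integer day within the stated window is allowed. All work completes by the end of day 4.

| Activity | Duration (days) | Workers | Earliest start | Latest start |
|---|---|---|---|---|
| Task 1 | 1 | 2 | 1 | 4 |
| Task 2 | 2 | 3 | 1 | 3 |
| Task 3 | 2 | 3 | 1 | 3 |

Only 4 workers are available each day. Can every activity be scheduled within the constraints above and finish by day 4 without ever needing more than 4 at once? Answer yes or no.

The minimum achievable peak is 5; 4 < 5, so no feasible schedule stays within the cap.

no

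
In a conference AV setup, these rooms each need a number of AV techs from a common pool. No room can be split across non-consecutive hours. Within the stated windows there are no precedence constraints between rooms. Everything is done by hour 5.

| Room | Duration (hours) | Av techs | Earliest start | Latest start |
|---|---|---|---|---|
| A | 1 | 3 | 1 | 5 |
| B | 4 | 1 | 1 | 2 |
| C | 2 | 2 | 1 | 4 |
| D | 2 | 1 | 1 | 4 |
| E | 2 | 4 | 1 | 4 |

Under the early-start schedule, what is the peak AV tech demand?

11

Early-start schedule: A@1, B@1, C@1, D@1, E@1.
Load per hour: hour 1: 11, hour 2: 8, hour 3: 1, hour 4: 1, hour 5: 0.
Peak is 11.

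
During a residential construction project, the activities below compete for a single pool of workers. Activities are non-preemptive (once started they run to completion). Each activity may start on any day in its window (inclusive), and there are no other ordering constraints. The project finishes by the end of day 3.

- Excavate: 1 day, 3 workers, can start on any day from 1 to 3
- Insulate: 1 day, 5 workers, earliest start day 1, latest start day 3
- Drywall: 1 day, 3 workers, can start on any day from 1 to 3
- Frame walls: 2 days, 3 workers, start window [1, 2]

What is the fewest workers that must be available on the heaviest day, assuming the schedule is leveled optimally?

6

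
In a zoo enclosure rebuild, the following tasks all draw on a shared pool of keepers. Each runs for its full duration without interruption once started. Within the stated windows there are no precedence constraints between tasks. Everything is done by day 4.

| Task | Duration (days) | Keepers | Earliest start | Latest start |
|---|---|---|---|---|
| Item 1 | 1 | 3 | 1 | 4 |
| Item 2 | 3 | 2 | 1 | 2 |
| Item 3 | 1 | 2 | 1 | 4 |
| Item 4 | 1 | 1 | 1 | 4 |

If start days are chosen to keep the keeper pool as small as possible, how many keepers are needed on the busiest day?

Early-start (Item 1@1, Item 2@1, Item 3@1, Item 4@1) gives peak 8: d1:8  d2:2  d3:2  d4:0.
Shift Item 2→2, Item 3→2.
Schedule Item 1@1, Item 2@2, Item 3@2, Item 4@1: d1:4  d2:4  d3:2  d4:2 — peak 4.

4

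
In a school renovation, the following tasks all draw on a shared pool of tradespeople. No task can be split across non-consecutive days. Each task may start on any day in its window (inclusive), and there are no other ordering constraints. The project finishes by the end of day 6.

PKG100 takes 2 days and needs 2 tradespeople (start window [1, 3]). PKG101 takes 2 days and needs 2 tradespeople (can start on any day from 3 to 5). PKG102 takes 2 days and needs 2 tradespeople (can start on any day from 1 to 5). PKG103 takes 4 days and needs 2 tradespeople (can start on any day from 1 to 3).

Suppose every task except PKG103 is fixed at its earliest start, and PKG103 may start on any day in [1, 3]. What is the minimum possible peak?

4

PKG103@1: d1:6  d2:6  d3:4  d4:4  d5:0  d6:0 → peak 6
PKG103@2: d1:4  d2:6  d3:4  d4:4  d5:2  d6:0 → peak 6
PKG103@3: d1:4  d2:4  d3:4  d4:4  d5:2  d6:2 → peak 4
Best is PKG103@3, peak 4.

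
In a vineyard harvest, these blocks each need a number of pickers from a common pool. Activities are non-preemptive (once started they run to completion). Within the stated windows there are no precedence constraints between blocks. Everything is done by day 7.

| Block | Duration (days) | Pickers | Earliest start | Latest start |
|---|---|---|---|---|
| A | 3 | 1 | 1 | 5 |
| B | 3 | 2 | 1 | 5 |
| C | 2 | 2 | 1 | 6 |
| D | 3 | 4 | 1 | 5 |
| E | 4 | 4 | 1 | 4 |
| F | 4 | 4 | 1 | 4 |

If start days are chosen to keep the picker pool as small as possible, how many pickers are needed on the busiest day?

Early-start (A@1, B@1, C@1, D@1, E@1, F@1) gives peak 17: d1:17  d2:17  d3:15  d4:8  d5:0  d6:0  d7:0.
Shift E→4, F→4.
Schedule A@1, B@1, C@1, D@1, E@4, F@4: d1:9  d2:9  d3:7  d4:8  d5:8  d6:8  d7:8 — peak 9.
Total picker-days = 57 over 7 days ⇒ peak ≥ ⌈57/7⌉ = 9, so 9 is optimal.

9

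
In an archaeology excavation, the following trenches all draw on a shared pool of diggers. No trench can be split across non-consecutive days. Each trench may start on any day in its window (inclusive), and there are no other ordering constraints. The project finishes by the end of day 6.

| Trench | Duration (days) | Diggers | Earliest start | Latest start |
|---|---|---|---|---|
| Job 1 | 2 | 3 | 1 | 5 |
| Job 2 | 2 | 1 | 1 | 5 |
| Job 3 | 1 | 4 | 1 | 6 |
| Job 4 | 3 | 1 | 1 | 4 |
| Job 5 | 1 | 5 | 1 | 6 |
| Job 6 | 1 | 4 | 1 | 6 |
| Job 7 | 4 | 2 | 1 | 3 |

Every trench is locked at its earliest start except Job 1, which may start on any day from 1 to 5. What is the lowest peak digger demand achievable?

Job 1@1: d1:20  d2:7  d3:3  d4:2  d5:0  d6:0 → peak 20
Job 1@2: d1:17  d2:7  d3:6  d4:2  d5:0  d6:0 → peak 17
Job 1@3: d1:17  d2:4  d3:6  d4:5  d5:0  d6:0 → peak 17
Job 1@4: d1:17  d2:4  d3:3  d4:5  d5:3  d6:0 → peak 17
Job 1@5: d1:17  d2:4  d3:3  d4:2  d5:3  d6:3 → peak 17
Best is Job 1@2, peak 17.

17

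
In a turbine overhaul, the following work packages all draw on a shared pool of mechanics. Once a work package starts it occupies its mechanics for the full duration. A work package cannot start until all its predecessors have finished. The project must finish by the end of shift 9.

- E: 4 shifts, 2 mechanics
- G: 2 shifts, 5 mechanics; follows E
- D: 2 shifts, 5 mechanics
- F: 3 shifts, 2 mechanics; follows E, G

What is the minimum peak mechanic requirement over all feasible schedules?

7

Schedule E@1, G@5, D@1, F@7: s1:7  s2:7  s3:2  s4:2  s5:5  s6:5  s7:2  s8:2  s9:2 — peak 7.
No arrangement of the 8 feasible schedules does better.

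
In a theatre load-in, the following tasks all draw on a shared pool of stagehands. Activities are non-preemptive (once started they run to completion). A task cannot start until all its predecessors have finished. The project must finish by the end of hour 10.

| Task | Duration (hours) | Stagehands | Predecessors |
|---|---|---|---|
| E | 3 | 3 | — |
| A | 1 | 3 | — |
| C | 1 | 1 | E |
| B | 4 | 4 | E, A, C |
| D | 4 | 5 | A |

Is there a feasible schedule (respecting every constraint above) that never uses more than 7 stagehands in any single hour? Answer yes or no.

The minimum achievable peak is 8; 7 < 8, so no feasible schedule stays within the cap.

no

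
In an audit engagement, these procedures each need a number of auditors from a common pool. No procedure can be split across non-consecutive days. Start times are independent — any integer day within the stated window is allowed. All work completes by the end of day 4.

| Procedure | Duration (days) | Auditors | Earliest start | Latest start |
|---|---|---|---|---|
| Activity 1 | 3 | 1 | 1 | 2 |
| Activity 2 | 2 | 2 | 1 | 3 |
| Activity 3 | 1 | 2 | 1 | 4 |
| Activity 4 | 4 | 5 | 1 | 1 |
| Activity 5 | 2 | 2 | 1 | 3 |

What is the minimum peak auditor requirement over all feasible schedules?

9

Early-start (Activity 1@1, Activity 2@1, Activity 3@1, Activity 4@1, Activity 5@1) gives peak 12: d1:12  d2:10  d3:6  d4:5.
Shift Activity 3→4, Activity 5→3.
Schedule Activity 1@1, Activity 2@1, Activity 3@4, Activity 4@1, Activity 5@3: d1:8  d2:8  d3:8  d4:9 — peak 9.
Total auditor-days = 33 over 4 days ⇒ peak ≥ ⌈33/4⌉ = 9, so 9 is optimal.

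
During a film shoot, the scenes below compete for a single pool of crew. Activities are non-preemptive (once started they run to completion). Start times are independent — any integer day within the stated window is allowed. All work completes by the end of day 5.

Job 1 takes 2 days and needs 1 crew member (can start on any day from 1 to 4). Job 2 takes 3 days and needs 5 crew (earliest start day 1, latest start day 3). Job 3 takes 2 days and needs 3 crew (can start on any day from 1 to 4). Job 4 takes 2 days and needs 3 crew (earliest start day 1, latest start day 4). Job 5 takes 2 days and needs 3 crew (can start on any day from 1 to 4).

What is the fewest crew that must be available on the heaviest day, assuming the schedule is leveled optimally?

8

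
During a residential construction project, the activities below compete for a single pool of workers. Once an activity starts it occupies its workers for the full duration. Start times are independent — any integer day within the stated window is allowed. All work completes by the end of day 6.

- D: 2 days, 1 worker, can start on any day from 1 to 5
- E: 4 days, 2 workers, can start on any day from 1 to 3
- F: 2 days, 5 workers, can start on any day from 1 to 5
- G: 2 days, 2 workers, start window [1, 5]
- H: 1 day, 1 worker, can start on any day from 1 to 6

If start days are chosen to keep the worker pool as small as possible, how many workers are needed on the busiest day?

5

Early-start (D@1, E@1, F@1, G@1, H@1) gives peak 11: d1:11  d2:10  d3:2  d4:2  d5:0  d6:0.
Shift F→5, H→3.
Schedule D@1, E@1, F@5, G@1, H@3: d1:5  d2:5  d3:3  d4:2  d5:5  d6:5 — peak 5.
Total worker-days = 25 over 6 days ⇒ peak ≥ ⌈25/6⌉ = 5, so 5 is optimal.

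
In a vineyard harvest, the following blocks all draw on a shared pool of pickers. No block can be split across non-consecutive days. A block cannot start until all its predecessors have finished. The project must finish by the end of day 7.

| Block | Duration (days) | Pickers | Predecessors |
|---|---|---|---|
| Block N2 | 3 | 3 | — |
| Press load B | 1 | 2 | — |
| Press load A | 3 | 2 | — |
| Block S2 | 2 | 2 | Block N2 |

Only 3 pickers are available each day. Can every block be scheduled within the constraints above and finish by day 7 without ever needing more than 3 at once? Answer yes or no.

no

The minimum achievable peak is 4; 3 < 4, so no feasible schedule stays within the cap.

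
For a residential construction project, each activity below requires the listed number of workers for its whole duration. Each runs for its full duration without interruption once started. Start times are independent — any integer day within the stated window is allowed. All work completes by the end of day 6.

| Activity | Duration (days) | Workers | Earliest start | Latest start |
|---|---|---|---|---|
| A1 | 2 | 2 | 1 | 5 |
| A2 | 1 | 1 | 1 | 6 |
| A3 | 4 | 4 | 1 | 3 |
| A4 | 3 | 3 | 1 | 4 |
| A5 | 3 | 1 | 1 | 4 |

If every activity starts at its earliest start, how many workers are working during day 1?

At early start, day 1 has: A1, A2, A3, A4, A5.
Demand: 2 + 1 + 4 + 3 + 1 = 11.

11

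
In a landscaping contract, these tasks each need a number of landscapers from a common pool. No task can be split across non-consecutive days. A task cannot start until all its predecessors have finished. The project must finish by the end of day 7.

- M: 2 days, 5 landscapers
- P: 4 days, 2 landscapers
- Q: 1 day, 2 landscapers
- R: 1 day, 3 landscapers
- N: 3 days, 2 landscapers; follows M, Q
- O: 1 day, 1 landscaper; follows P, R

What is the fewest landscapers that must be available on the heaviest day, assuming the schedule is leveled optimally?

5

Early-start (M@1, P@1, Q@1, R@1, N@3, O@5) gives peak 12: d1:12  d2:7  d3:4  d4:4  d5:3  d6:0  d7:0.
Shift P→3, Q→3, R→4, N→5, O→7.
Schedule M@1, P@3, Q@3, R@4, N@5, O@7: d1:5  d2:5  d3:4  d4:5  d5:4  d6:4  d7:3 — peak 5.
Total landscaper-days = 30 over 7 days ⇒ peak ≥ ⌈30/7⌉ = 5, so 5 is optimal.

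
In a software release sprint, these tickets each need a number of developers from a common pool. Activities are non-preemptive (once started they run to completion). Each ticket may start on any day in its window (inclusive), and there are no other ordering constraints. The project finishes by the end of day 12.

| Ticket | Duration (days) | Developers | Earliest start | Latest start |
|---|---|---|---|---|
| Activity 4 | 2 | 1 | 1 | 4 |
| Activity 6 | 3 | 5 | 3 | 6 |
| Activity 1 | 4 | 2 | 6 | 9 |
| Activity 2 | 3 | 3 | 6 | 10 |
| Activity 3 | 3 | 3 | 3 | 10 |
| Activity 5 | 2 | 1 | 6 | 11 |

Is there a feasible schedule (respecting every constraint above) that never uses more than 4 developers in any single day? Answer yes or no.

no

The minimum achievable peak is 5; 4 < 5, so no feasible schedule stays within the cap.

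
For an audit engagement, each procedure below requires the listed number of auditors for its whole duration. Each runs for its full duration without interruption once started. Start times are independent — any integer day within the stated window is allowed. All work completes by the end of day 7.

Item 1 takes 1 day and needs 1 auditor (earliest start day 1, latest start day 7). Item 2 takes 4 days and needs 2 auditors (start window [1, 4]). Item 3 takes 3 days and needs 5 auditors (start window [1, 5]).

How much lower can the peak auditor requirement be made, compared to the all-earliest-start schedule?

Early-start peak: d1:8  d2:7  d3:7  d4:2  d5:0  d6:0  d7:0 ⇒ 8.
Leveled (Item 1@1, Item 2@1, Item 3@5): d1:3  d2:2  d3:2  d4:2  d5:5  d6:5  d7:5 ⇒ 5.
Reduction 8 − 5 = 3.

3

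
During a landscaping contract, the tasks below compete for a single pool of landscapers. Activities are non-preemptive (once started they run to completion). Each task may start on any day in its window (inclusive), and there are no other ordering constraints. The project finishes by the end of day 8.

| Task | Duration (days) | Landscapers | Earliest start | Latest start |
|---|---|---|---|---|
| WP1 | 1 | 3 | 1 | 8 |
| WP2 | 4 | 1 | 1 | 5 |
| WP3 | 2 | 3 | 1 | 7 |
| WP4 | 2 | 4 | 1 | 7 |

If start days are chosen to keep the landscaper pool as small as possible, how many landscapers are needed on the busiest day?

4

Early-start (WP1@1, WP2@1, WP3@1, WP4@1) gives peak 11: d1:11  d2:8  d3:1  d4:1  d5:0  d6:0  d7:0  d8:0.
Shift WP3→2, WP4→5.
Schedule WP1@1, WP2@1, WP3@2, WP4@5: d1:4  d2:4  d3:4  d4:1  d5:4  d6:4  d7:0  d8:0 — peak 4.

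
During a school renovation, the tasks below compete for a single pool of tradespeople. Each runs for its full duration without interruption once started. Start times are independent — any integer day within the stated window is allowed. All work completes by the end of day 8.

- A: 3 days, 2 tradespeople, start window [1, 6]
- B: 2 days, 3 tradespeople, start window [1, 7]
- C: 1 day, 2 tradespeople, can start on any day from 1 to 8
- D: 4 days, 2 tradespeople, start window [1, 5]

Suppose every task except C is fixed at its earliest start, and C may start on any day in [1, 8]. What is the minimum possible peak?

C@1: d1:9  d2:7  d3:4  d4:2  d5:0  d6:0  d7:0  d8:0 → peak 9
C@2: d1:7  d2:9  d3:4  d4:2  d5:0  d6:0  d7:0  d8:0 → peak 9
C@3: d1:7  d2:7  d3:6  d4:2  d5:0  d6:0  d7:0  d8:0 → peak 7
C@4: d1:7  d2:7  d3:4  d4:4  d5:0  d6:0  d7:0  d8:0 → peak 7
C@5: d1:7  d2:7  d3:4  d4:2  d5:2  d6:0  d7:0  d8:0 → peak 7
C@6: d1:7  d2:7  d3:4  d4:2  d5:0  d6:2  d7:0  d8:0 → peak 7
C@7: d1:7  d2:7  d3:4  d4:2  d5:0  d6:0  d7:2  d8:0 → peak 7
C@8: d1:7  d2:7  d3:4  d4:2  d5:0  d6:0  d7:0  d8:2 → peak 7
Best is C@3, peak 7.

7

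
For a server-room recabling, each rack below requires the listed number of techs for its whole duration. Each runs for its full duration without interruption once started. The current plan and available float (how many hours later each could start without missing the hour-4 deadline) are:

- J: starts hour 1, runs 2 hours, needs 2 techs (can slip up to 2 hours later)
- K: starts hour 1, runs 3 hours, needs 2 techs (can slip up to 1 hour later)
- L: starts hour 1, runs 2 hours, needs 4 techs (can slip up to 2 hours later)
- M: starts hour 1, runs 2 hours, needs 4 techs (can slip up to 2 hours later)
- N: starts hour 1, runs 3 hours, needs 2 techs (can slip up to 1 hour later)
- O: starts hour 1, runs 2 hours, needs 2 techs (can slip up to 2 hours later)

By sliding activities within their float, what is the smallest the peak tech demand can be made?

Early-start (J@1, K@1, L@1, M@1, N@1, O@1) gives peak 16: h1:16  h2:16  h3:4  h4:0.
Shift M→3, O→3.
Schedule J@1, K@1, L@1, M@3, N@1, O@3: h1:10  h2:10  h3:10  h4:6 — peak 10.

10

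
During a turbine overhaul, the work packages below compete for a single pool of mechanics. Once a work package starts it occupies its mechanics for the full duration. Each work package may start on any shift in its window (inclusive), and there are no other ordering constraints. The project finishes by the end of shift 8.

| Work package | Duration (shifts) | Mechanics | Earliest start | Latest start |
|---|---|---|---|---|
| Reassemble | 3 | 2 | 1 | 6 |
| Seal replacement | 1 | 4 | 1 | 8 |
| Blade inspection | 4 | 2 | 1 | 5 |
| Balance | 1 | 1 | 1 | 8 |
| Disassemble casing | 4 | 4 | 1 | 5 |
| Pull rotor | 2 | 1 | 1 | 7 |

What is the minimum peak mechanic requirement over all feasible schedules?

6

Early-start (Reassemble@1, Seal replacement@1, Blade inspection@1, Balance@1, Disassemble casing@1, Pull rotor@1) gives peak 14: s1:14  s2:9  s3:8  s4:6  s5:0  s6:0  s7:0  s8:0.
Shift Blade inspection→2, Balance→2, Disassemble casing→4, Pull rotor→2.
Schedule Reassemble@1, Seal replacement@1, Blade inspection@2, Balance@2, Disassemble casing@4, Pull rotor@2: s1:6  s2:6  s3:5  s4:6  s5:6  s6:4  s7:4  s8:0 — peak 6.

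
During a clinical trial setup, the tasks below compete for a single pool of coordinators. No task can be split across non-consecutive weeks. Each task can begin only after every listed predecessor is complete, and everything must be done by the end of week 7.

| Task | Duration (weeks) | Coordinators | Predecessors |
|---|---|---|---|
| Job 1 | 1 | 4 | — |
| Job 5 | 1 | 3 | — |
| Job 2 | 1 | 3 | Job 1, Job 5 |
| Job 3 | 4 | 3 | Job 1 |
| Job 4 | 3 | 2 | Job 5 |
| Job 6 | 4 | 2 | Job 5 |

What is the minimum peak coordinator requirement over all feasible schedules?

7

Early-start (Job 1@1, Job 5@1, Job 2@2, Job 3@2, Job 4@2, Job 6@2) gives peak 10: w1:7  w2:10  w3:7  w4:7  w5:5  w6:0  w7:0.
Shift Job 4→3, Job 6→3.
Schedule Job 1@1, Job 5@1, Job 2@2, Job 3@2, Job 4@3, Job 6@3: w1:7  w2:6  w3:7  w4:7  w5:7  w6:2  w7:0 — peak 7.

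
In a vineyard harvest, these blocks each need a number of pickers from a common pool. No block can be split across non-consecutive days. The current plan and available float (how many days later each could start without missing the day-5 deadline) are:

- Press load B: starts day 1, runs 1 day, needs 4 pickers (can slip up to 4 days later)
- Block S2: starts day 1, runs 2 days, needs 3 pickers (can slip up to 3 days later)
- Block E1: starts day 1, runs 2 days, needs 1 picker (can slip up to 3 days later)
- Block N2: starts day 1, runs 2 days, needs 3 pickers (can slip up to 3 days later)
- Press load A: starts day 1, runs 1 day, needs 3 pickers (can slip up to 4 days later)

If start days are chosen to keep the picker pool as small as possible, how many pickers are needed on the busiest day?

Early-start (Press load B@1, Block S2@1, Block E1@1, Block N2@1, Press load A@1) gives peak 14: d1:14  d2:7  d3:0  d4:0  d5:0.
Shift Block S2→2, Block N2→3, Press load A→4.
Schedule Press load B@1, Block S2@2, Block E1@1, Block N2@3, Press load A@4: d1:5  d2:4  d3:6  d4:6  d5:0 — peak 6.

6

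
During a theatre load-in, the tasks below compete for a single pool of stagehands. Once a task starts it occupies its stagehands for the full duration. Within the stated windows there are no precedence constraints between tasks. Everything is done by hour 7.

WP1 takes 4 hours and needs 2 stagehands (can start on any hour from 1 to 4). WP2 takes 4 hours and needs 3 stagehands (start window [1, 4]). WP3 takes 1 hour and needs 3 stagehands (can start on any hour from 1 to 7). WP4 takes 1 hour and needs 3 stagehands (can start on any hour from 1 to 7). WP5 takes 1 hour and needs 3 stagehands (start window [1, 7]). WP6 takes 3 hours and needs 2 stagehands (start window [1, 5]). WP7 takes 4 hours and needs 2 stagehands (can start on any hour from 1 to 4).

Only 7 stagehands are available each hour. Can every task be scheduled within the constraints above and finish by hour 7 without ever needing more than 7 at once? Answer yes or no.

yes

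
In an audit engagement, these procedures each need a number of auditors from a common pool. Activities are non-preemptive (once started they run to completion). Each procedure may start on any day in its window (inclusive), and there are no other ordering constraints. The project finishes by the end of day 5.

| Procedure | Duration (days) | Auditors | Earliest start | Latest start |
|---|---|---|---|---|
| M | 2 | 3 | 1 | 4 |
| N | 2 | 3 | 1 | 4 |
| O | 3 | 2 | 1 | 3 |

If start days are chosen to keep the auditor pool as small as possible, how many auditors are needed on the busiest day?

5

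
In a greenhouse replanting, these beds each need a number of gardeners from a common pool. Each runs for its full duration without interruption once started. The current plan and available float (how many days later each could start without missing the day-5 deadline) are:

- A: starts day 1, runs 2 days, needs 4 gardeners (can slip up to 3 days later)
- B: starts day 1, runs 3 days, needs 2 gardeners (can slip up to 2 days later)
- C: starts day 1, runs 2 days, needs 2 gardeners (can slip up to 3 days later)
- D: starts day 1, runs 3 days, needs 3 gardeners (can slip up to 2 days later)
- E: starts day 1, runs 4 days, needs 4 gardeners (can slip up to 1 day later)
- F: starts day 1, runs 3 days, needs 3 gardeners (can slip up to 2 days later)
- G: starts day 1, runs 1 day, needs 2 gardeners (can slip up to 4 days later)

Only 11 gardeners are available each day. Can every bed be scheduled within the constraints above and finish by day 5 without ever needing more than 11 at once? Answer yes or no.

no

The minimum achievable peak is 12; 11 < 12, so no feasible schedule stays within the cap.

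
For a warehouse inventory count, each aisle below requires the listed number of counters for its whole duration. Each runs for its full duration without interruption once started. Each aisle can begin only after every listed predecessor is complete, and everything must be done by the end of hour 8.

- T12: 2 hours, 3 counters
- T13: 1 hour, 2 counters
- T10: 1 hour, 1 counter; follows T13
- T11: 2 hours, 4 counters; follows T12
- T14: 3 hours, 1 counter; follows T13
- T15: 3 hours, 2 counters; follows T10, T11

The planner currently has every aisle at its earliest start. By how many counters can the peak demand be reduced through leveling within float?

1

Early-start peak: h1:5  h2:5  h3:5  h4:5  h5:2  h6:2  h7:2  h8:0 ⇒ 5.
Leveled (T12@2, T13@1, T10@2, T11@4, T14@6, T15@6): h1:2  h2:4  h3:3  h4:4  h5:4  h6:3  h7:3  h8:3 ⇒ 4.
Reduction 5 − 4 = 1.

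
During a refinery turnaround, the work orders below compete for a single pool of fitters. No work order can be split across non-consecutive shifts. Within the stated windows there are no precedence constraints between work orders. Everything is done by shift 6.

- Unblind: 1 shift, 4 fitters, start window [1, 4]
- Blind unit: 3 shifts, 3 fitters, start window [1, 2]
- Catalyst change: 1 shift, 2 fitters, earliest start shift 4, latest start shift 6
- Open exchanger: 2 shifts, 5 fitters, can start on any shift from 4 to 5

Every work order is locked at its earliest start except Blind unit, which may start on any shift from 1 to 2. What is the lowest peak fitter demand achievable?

Blind unit@1: s1:7  s2:3  s3:3  s4:7  s5:5  s6:0 → peak 7
Blind unit@2: s1:4  s2:3  s3:3  s4:10  s5:5  s6:0 → peak 10
Best is Blind unit@1, peak 7.

7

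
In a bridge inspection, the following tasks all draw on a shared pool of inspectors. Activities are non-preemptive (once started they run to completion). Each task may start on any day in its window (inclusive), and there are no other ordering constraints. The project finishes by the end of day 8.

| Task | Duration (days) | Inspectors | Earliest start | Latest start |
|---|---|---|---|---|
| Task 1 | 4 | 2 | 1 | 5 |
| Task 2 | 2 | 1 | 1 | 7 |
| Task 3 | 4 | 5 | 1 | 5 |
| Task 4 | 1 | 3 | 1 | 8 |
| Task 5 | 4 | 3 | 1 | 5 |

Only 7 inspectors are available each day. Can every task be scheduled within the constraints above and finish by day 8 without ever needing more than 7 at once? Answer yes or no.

yes

Schedule Task 1@1, Task 2@5, Task 3@1, Task 4@5, Task 5@5: d1:7  d2:7  d3:7  d4:7  d5:7  d6:4  d7:3  d8:3 — peak 7 ≤ 7.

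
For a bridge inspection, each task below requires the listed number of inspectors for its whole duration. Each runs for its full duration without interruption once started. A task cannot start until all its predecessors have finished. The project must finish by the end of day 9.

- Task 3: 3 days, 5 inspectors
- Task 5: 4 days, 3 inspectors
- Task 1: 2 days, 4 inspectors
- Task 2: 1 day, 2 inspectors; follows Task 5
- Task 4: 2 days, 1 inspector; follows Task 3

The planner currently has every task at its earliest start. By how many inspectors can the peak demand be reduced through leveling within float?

Early-start peak: d1:12  d2:12  d3:8  d4:4  d5:3  d6:0  d7:0  d8:0  d9:0 ⇒ 12.
Leveled (Task 3@1, Task 5@4, Task 1@8, Task 2@8, Task 4@4): d1:5  d2:5  d3:5  d4:4  d5:4  d6:3  d7:3  d8:6  d9:4 ⇒ 6.
Reduction 12 − 6 = 6.

6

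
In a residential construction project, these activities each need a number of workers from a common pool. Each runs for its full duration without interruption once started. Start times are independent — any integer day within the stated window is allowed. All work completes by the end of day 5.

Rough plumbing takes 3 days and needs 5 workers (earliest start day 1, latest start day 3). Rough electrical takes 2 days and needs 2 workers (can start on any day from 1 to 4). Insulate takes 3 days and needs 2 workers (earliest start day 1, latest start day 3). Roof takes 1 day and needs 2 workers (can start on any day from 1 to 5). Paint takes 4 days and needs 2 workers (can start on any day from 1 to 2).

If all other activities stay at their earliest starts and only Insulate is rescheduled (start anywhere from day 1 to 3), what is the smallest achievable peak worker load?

Insulate@1: d1:13  d2:11  d3:9  d4:2  d5:0 → peak 13
Insulate@2: d1:11  d2:11  d3:9  d4:4  d5:0 → peak 11
Insulate@3: d1:11  d2:9  d3:9  d4:4  d5:2 → peak 11
Best is Insulate@2, peak 11.

11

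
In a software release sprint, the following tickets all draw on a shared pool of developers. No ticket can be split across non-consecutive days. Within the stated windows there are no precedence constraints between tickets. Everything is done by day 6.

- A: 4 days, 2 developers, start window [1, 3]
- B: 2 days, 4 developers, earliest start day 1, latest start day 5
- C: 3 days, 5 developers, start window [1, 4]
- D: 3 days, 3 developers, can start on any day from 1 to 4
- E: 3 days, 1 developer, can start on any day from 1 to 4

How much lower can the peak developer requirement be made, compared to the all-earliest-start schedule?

7

Early-start peak: d1:15  d2:15  d3:11  d4:2  d5:0  d6:0 ⇒ 15.
Leveled (A@1, B@5, C@1, D@4, E@1): d1:8  d2:8  d3:8  d4:5  d5:7  d6:7 ⇒ 8.
Reduction 15 − 8 = 7.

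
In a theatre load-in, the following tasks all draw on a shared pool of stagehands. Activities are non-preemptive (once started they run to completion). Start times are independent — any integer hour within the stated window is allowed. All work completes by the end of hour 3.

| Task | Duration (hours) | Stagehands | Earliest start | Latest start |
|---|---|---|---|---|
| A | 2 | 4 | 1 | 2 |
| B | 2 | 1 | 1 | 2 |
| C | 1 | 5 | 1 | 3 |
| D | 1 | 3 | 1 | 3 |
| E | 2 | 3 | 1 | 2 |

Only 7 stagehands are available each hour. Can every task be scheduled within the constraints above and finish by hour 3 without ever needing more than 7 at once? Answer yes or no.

no

Total stagehand-hours = 24; over 3 hours the average is 24/3 > 7, so some hour must exceed 7.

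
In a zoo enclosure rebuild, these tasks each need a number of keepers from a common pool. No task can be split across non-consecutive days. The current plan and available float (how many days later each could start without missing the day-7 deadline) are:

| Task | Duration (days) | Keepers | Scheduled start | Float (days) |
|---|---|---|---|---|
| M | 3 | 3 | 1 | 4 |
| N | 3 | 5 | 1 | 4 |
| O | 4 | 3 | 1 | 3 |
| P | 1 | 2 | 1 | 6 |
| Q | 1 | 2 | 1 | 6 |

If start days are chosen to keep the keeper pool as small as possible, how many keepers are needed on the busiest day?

Early-start (M@1, N@1, O@1, P@1, Q@1) gives peak 15: d1:15  d2:11  d3:11  d4:3  d5:0  d6:0  d7:0.
Shift N→5, P→4, Q→4.
Schedule M@1, N@5, O@1, P@4, Q@4: d1:6  d2:6  d3:6  d4:7  d5:5  d6:5  d7:5 — peak 7.

7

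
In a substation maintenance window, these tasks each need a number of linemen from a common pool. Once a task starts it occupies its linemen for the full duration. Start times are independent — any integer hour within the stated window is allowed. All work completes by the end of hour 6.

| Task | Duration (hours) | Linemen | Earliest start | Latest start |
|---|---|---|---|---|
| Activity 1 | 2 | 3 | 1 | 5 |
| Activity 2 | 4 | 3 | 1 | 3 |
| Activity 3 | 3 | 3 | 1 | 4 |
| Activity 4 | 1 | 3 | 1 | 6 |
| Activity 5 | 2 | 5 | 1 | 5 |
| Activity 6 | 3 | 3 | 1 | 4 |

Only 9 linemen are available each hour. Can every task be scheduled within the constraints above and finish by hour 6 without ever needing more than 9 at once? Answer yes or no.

yes

Schedule Activity 1@1, Activity 2@1, Activity 3@1, Activity 4@3, Activity 5@5, Activity 6@4: h1:9  h2:9  h3:9  h4:6  h5:8  h6:8 — peak 9 ≤ 9.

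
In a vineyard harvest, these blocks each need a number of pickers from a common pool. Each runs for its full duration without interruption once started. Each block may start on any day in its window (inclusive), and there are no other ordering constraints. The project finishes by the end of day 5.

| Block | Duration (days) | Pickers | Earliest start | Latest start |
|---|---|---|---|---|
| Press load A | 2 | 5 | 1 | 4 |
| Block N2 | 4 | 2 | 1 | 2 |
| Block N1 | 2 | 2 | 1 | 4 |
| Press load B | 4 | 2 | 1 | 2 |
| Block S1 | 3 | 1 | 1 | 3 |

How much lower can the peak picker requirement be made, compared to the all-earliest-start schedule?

3

Early-start peak: d1:12  d2:12  d3:5  d4:4  d5:0 ⇒ 12.
Leveled (Press load A@1, Block N2@1, Block N1@3, Press load B@1, Block S1@3): d1:9  d2:9  d3:7  d4:7  d5:1 ⇒ 9.
Reduction 12 − 9 = 3.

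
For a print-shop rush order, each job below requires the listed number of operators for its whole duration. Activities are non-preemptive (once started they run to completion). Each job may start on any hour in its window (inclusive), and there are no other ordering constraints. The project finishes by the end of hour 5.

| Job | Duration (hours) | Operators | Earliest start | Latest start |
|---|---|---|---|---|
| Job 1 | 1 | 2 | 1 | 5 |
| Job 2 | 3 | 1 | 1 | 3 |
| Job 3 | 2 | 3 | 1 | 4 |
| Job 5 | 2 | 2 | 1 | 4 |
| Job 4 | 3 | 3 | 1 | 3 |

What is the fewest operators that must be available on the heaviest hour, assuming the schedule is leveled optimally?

Early-start (Job 1@1, Job 2@1, Job 3@1, Job 5@1, Job 4@1) gives peak 11: h1:11  h2:9  h3:4  h4:0  h5:0.
Shift Job 5→2, Job 4→3.
Schedule Job 1@1, Job 2@1, Job 3@1, Job 5@2, Job 4@3: h1:6  h2:6  h3:6  h4:3  h5:3 — peak 6.

6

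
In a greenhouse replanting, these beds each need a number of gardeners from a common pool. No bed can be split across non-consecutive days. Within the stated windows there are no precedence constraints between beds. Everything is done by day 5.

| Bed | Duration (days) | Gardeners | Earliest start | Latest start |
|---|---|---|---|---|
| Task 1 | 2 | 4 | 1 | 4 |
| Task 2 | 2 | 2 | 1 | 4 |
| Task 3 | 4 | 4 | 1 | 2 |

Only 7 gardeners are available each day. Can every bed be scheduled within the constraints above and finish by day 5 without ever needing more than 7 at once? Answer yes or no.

no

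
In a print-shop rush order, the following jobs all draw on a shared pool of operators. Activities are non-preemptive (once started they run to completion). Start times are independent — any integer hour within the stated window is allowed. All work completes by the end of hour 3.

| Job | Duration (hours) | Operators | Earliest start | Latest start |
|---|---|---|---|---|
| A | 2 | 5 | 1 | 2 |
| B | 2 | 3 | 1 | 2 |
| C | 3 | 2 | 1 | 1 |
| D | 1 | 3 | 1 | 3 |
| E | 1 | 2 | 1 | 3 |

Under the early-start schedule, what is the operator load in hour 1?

15

At early start, hour 1 has: A, B, C, D, E.
Demand: 5 + 3 + 2 + 3 + 2 = 15.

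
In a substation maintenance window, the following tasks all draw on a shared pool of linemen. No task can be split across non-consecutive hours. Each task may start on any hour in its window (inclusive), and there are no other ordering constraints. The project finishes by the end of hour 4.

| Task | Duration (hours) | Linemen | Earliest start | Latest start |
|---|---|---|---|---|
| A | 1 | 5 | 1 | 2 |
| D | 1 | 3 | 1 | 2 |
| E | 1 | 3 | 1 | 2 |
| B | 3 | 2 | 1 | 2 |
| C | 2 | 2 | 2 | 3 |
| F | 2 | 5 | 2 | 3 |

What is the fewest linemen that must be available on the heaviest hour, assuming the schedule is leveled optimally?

Early-start (A@1, D@1, E@1, B@1, C@2, F@2) gives peak 13: h1:13  h2:9  h3:9  h4:0.
Shift E→2, B→2, F→3.
Schedule A@1, D@1, E@2, B@2, C@2, F@3: h1:8  h2:7  h3:9  h4:7 — peak 9.

9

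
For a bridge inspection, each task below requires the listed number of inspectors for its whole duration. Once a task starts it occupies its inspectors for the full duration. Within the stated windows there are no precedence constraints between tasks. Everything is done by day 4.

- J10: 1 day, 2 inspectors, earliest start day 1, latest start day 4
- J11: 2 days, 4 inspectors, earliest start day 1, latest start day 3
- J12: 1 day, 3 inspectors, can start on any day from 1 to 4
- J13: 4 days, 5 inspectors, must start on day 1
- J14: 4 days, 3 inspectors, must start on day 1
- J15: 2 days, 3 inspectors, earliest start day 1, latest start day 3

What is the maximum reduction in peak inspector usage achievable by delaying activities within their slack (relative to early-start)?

6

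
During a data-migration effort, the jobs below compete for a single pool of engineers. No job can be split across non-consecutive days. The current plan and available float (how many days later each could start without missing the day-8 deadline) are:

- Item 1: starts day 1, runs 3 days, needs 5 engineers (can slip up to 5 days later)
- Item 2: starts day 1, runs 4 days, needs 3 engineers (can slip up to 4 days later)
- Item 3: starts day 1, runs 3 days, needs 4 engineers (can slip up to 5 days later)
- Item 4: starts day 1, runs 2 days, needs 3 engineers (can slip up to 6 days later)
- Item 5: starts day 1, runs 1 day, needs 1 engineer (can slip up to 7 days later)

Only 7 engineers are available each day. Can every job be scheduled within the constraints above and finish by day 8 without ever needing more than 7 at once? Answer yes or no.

Schedule Item 1@1, Item 2@4, Item 3@4, Item 4@7, Item 5@1: d1:6  d2:5  d3:5  d4:7  d5:7  d6:7  d7:6  d8:3 — peak 7 ≤ 7.

yes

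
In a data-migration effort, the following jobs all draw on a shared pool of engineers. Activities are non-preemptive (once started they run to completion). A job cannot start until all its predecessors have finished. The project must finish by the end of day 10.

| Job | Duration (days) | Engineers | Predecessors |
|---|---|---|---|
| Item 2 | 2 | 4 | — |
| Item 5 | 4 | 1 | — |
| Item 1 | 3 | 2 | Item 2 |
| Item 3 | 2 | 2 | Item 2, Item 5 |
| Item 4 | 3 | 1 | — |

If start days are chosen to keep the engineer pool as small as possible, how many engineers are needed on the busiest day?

4

Early-start (Item 2@1, Item 5@1, Item 1@3, Item 3@5, Item 4@1) gives peak 6: d1:6  d2:6  d3:4  d4:3  d5:4  d6:2  d7:0  d8:0  d9:0  d10:0.
Shift Item 5→3, Item 3→7, Item 4→3.
Schedule Item 2@1, Item 5@3, Item 1@3, Item 3@7, Item 4@3: d1:4  d2:4  d3:4  d4:4  d5:4  d6:1  d7:2  d8:2  d9:0  d10:0 — peak 4.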